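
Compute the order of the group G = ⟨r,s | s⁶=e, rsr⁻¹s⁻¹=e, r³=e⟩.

Enumerate words in the generators, reducing via the relations: the distinct elements are
  {e, r, s, rs, r², s², s³, s⁴, s⁵, rs², rs³, rs⁴, rs⁵, r²s, r²s², r²s³, r²s⁴, r²s⁵}.
No further products give new elements, so |G| = 18.

Answer: 18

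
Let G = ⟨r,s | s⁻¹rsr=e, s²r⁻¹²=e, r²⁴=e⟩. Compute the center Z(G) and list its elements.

An element z ∈ Z(G) iff z commutes with every generator.
For example r¹² is central: (r¹²)·r = r¹³ = r·(r¹²); (r¹²)·s = s⁻¹ = s·(r¹²).
Whereas r ∉ Z(G) since r·s = rs ≠ r¹¹s⁻¹ = s·r.
Checking each of the 48 elements this way gives Z(G) = {e, r¹²}, of order 2.

Answer: {e, r¹²}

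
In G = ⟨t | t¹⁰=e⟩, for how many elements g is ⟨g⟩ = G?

G is cyclic of order 10. An element generates G iff its order is 10, and a cyclic group of order 10 has exactly φ(10) = 4 such elements.

Answer: 4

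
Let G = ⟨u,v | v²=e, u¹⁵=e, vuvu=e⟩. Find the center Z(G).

An element z ∈ Z(G) iff z commutes with every generator.
For example e is central: e·u = u = u·e; e·v = v = v·e.
Whereas u ∉ Z(G) since u·v = uv ≠ u¹⁴v = v·u.
Checking each of the 30 elements this way gives Z(G) = {e}, of order 1.

Answer: {e}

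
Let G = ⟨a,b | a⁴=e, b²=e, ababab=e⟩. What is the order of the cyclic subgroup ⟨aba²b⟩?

|⟨aba²b⟩| equals the order of aba²b. Compute successive powers until reaching e:
  (aba²b)¹ = aba²b, (aba²b)² = e.
The smallest positive k with (aba²b)ᵏ = e is 2, so |⟨aba²b⟩| = 2.

Answer: 2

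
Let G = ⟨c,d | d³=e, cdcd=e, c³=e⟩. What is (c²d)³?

Compute successive powers of (c²d), reducing at each step:
  (c²d)²: (c²d) · c² = cd²c;   (cd²c) · d = d²c
  (c²d)³: (d²c) · c² = d²;   (d²) · d = e

Answer: e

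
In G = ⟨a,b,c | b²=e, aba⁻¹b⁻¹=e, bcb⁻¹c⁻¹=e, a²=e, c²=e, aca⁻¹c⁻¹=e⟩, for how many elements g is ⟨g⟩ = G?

⟨g⟩ = G would require ord(g) = |G| = 8, but the maximum element order in G is 2 < 8. So G is not cyclic and no single element generates it: the count is 0.

Answer: 0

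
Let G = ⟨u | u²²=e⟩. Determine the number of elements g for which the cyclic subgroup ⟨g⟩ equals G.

G is cyclic of order 22. An element generates G iff its order is 22, and a cyclic group of order 22 has exactly φ(22) = 10 such elements.

Answer: 10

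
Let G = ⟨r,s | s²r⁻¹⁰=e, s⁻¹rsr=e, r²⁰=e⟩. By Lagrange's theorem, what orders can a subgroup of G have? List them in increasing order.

|G| = 40 = 2³ · 5. By Lagrange's theorem the order of any subgroup divides 40; the divisors of 40 are 1, 2, 4, 5, 8, 10, 20, 40.

Answer: 1, 2, 4, 5, 8, 10, 20, 40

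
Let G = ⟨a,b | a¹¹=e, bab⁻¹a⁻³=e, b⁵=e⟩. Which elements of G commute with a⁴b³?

⟨a⁴b³⟩ ⊆ C_G(a⁴b³) since powers of a⁴b³ commute with a⁴b³; so |C_G(a⁴b³)| ≥ |⟨a⁴b³⟩| = 5.
By orbit–stabilizer, |C_G(a⁴b³)| = |G| / |conj. class of a⁴b³| = 55 / 11 = 5.
The 5 elements commuting with a⁴b³ are {e, a²b, a³b⁴, a⁴b³, a⁸b²}.

Answer: {e, a²b, a³b⁴, a⁴b³, a⁸b²}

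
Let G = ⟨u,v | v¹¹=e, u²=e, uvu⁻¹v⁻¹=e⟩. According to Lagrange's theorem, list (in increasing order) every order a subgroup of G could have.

|G| = 22 = 2 · 11. By Lagrange's theorem the order of any subgroup divides 22; the divisors of 22 are 1, 2, 11, 22.

Answer: 1, 2, 11, 22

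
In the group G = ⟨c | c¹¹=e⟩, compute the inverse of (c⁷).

The order of (c⁷) is 11 (smallest k with (c⁷)ᵏ = e), so (c⁷)⁻¹ = (c⁷)¹⁰ = c⁴.
Check: (c⁷) · (c⁴) → (c⁷) · c⁴ = e, giving e as required.

Answer: c⁴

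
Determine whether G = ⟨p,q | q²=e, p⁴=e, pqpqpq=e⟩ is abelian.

p·q = pq but q·p = qp, so p·q ≠ q·p and G is not abelian.

Answer: No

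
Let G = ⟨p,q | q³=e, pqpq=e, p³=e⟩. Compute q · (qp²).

Compute q · (qp²) by multiplying left to right and reducing via the relations at each step:
  q · q = q²
  (q²) · p² = pq

Answer: pq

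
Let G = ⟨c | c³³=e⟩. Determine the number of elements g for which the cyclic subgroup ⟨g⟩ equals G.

G is cyclic of order 33. An element generates G iff its order is 33, and a cyclic group of order 33 has exactly φ(33) = 20 such elements.

Answer: 20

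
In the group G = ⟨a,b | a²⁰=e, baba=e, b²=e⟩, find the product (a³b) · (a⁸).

Compute (a³b) · (a⁸) by multiplying left to right and reducing via the relations at each step:
  (a³b) · a⁸ = a¹⁵b

Answer: a¹⁵b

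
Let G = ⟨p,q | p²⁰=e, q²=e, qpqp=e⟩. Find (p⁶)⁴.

Compute successive powers of (p⁶), reducing at each step:
  (p⁶)²: (p⁶) · p⁶ = p¹²
  (p⁶)³: (p¹²) · p⁶ = p¹⁸
  (p⁶)⁴: (p¹⁸) · p⁶ = p⁴

Answer: p⁴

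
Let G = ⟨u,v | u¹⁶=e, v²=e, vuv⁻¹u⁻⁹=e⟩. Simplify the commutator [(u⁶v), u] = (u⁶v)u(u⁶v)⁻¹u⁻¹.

[(u⁶v), u] = (u⁶v)·u·(u⁶v)⁻¹·u⁻¹.
  (u⁶v) · u = u¹⁵v
  (u¹⁵v) · (u¹⁰v) = u⁹
  (u⁹) · (u¹⁵) = u⁸

Answer: u⁸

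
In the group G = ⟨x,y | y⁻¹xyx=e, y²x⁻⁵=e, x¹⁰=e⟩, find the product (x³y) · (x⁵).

Compute (x³y) · (x⁵) by multiplying left to right and reducing via the relations at each step:
  (x³y) · x⁵ = x³y⁻¹

Answer: x³y⁻¹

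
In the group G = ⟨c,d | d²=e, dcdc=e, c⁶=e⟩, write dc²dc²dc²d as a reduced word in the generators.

Multiply left to right, reducing at each step:
  d · c² = c⁴d
  (c⁴d) · d = c⁴
  (c⁴) · c² = e
  e · d = d
  d · c² = c⁴d
  (c⁴d) · d = c⁴

Answer: c⁴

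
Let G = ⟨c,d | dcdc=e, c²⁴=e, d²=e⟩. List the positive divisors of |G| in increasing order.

|G| = 48 = 2⁴ · 3. By Lagrange's theorem the order of any subgroup divides 48; the divisors of 48 are 1, 2, 3, 4, 6, 8, 12, 16, 24, 48.

Answer: 1, 2, 3, 4, 6, 8, 12, 16, 24, 48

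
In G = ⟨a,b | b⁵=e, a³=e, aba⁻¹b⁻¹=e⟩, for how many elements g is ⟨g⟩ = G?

G is cyclic of order 15. An element generates G iff its order is 15, and a cyclic group of order 15 has exactly φ(15) = 8 such elements.

Answer: 8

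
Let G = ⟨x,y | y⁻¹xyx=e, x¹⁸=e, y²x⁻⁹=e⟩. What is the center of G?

An element z ∈ Z(G) iff z commutes with every generator.
For example x⁹ is central: (x⁹)·x = x¹⁰ = x·(x⁹); (x⁹)·y = y⁻¹ = y·(x⁹).
Whereas x ∉ Z(G) since x·y = xy ≠ x⁸y⁻¹ = y·x.
Checking each of the 36 elements this way gives Z(G) = {e, x⁹}, of order 2.

Answer: {e, x⁹}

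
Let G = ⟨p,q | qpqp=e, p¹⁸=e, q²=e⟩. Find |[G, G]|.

G' = [G, G] is generated by all commutators. The generator-pair commutators are: [p, q] = p².
The subgroup they normally generate is {e, p², p⁴, p⁶, p⁸, p¹⁰, p¹², p¹⁴, p¹⁶}, of order 9.
Check: |G/G'| = 36/9 = 4 is the order of the abelianisation.

Answer: 9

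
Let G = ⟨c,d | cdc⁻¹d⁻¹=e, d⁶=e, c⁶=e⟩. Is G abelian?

Each pair of generators commutes: c·d = cd = d·c. Since the generators pairwise commute, every element of G commutes with every other, so G is abelian.

Answer: Yes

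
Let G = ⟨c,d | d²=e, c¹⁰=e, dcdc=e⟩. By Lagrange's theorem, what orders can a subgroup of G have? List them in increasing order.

|G| = 20 = 2² · 5. By Lagrange's theorem the order of any subgroup divides 20; the divisors of 20 are 1, 2, 4, 5, 10, 20.

Answer: 1, 2, 4, 5, 10, 20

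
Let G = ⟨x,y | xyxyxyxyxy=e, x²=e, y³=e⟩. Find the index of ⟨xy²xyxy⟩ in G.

First find ord(xy²xyxy) by computing successive powers:
  (xy²xyxy)¹ = xy²xyxy, (xy²xyxy)² = y²xy²xyx, (xy²xyxy)³ = e.
So |⟨xy²xyxy⟩| = ord(xy²xyxy) = 3. With |G| = 60, by Lagrange [G : ⟨xy²xyxy⟩] = 60/3 = 20.

Answer: 20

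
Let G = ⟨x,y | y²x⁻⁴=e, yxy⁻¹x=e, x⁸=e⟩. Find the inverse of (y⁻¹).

The order of (y⁻¹) is 4 (smallest k with (y⁻¹)ᵏ = e), so (y⁻¹)⁻¹ = (y⁻¹)³ = y.
Check: (y⁻¹) · y → (y⁻¹) · y = e, giving e as required.

Answer: y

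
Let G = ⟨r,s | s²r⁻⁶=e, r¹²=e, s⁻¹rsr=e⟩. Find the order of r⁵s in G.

Compute successive powers until reaching e:
  (r⁵s)¹ = r⁵s, (r⁵s)² = r⁶, (r⁵s)³ = r⁵s⁻¹, (r⁵s)⁴ = e.
The smallest positive k with (r⁵s)ᵏ = e is 4.

Answer: 4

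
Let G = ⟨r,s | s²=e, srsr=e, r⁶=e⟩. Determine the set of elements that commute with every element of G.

An element z ∈ Z(G) iff z commutes with every generator.
For example r³ is central: (r³)·r = r⁴ = r·(r³); (r³)·s = r³s = s·(r³).
Whereas r ∉ Z(G) since r·s = rs ≠ r⁵s = s·r.
Checking each of the 12 elements this way gives Z(G) = {e, r³}, of order 2.

Answer: {e, r³}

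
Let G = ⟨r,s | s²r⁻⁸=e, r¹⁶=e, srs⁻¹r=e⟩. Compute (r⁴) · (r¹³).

Compute (r⁴) · (r¹³) by multiplying left to right and reducing via the relations at each step:
  (r⁴) · r¹³ = r

Answer: r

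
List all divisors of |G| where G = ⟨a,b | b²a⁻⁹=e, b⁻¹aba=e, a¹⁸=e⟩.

|G| = 36 = 2² · 3². By Lagrange's theorem the order of any subgroup divides 36; the divisors of 36 are 1, 2, 3, 4, 6, 9, 12, 18, 36.

Answer: 1, 2, 3, 4, 6, 9, 12, 18, 36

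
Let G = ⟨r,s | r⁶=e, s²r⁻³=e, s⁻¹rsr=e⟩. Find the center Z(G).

An element z ∈ Z(G) iff z commutes with every generator.
For example r³ is central: (r³)·r = r⁴ = r·(r³); (r³)·s = s⁻¹ = s·(r³).
Whereas r ∉ Z(G) since r·s = rs ≠ r²s⁻¹ = s·r.
Checking each of the 12 elements this way gives Z(G) = {e, r³}, of order 2.

Answer: {e, r³}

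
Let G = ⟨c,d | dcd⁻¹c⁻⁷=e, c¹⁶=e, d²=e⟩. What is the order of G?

Enumerate words in the generators, reducing via the relations: the distinct elements are
  {c, d, e, cd, c², c³, c⁴, c⁵, c⁶, c⁷, c⁸, c⁹, c²d, c³d, c¹², c¹³, c¹¹, c¹⁰, c¹⁴, c¹⁵, c⁴d, c⁵d, c⁶d, c⁷d, c⁸d, c⁹d, c¹²d, c¹³d, c¹¹d, c¹⁰d, c¹⁴d, c¹⁵d}.
No further products give new elements, so |G| = 32.

Answer: 32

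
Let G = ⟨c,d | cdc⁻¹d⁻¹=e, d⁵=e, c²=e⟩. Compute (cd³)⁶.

Compute successive powers of (cd³), reducing at each step:
  (cd³)²: (cd³) · c = d³;   (d³) · d³ = d
  (cd³)³: d · c = cd;   (cd) · d³ = cd⁴
  (cd³)⁴: (cd⁴) · c = d⁴;   (d⁴) · d³ = d²
  (cd³)⁵: (d²) · c = cd²;   (cd²) · d³ = c
  (cd³)⁶: c · c = e;   e · d³ = d³

Answer: d³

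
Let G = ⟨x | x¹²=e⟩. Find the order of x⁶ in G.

Compute successive powers until reaching e:
  (x⁶)¹ = x⁶, (x⁶)² = e.
The smallest positive k with (x⁶)ᵏ = e is 2.

Answer: 2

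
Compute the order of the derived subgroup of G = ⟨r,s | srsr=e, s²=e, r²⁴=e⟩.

G' = [G, G] is generated by all commutators. The generator-pair commutators are: [r, s] = r².
The subgroup they normally generate is {e, r², r⁴, r⁶, r⁸, r¹⁰, r¹², r¹⁴, r¹⁶, r¹⁸, r²⁰, r²²}, of order 12.
Check: |G/G'| = 48/12 = 4 is the order of the abelianisation.

Answer: 12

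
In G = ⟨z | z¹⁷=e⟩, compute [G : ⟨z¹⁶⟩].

First find ord(z¹⁶) by computing successive powers:
  (z¹⁶)¹ = z¹⁶, (z¹⁶)² = z¹⁵, (z¹⁶)³ = z¹⁴, (z¹⁶)⁴ = z¹³, (z¹⁶)⁵ = z¹², (z¹⁶)⁶ = z¹¹, (z¹⁶)⁷ = z¹⁰, (z¹⁶)⁸ = z⁹, (z¹⁶)⁹ = z⁸, (z¹⁶)¹⁰ = z⁷, (z¹⁶)¹¹ = z⁶, (z¹⁶)¹² = z⁵, (z¹⁶)¹³ = z⁴, (z¹⁶)¹⁴ = z³, (z¹⁶)¹⁵ = z², (z¹⁶)¹⁶ = z, (z¹⁶)¹⁷ = e.
So |⟨z¹⁶⟩| = ord(z¹⁶) = 17. With |G| = 17, by Lagrange [G : ⟨z¹⁶⟩] = 17/17 = 1.

Answer: 1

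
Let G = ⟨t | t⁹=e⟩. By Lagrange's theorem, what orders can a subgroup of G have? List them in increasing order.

|G| = 9 = 3². By Lagrange's theorem the order of any subgroup divides 9; the divisors of 9 are 1, 3, 9.

Answer: 1, 3, 9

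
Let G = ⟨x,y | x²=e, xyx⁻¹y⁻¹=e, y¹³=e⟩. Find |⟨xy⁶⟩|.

|⟨xy⁶⟩| equals the order of xy⁶. Compute successive powers until reaching e:
  (xy⁶)¹ = xy⁶, (xy⁶)² = y¹², (xy⁶)³ = xy⁵, (xy⁶)⁴ = y¹¹, (xy⁶)⁵ = xy⁴, (xy⁶)⁶ = y¹⁰, (xy⁶)⁷ = xy³, (xy⁶)⁸ = y⁹, (xy⁶)⁹ = xy², (xy⁶)¹⁰ = y⁸, (xy⁶)¹¹ = xy, (xy⁶)¹² = y⁷, (xy⁶)¹³ = x, (xy⁶)¹⁴ = y⁶, (xy⁶)¹⁵ = xy¹², (xy⁶)¹⁶ = y⁵, (xy⁶)¹⁷ = xy¹¹, (xy⁶)¹⁸ = y⁴, (xy⁶)¹⁹ = xy¹⁰, (xy⁶)²⁰ = y³, (xy⁶)²¹ = xy⁹, (xy⁶)²² = y², (xy⁶)²³ = xy⁸, (xy⁶)²⁴ = y, (xy⁶)²⁵ = xy⁷, (xy⁶)²⁶ = e.
The smallest positive k with (xy⁶)ᵏ = e is 26, so |⟨xy⁶⟩| = 26.

Answer: 26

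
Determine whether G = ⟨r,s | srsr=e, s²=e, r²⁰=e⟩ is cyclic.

Every cyclic group is abelian. But r·s = rs while s·r = r¹⁹s, so r·s ≠ s·r and G is not abelian. Hence G is not cyclic.

Answer: No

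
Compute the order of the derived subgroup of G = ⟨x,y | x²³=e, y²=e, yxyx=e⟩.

G' = [G, G] is generated by all commutators. The generator-pair commutators are: [x, y] = x².
The subgroup they normally generate is {e, x, x², x³, x⁴, x⁵, x⁶, x⁷, x⁸, x⁹, x¹⁰, x¹¹, x¹², x¹³, x¹⁴, x¹⁵, x¹⁶, x¹⁷, x¹⁸, x¹⁹, x²⁰, x²¹, x²²}, of order 23.
Check: |G/G'| = 46/23 = 2 is the order of the abelianisation.

Answer: 23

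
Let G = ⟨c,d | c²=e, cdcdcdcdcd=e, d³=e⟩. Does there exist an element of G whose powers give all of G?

Every cyclic group is abelian. But c·d = cd while d·c = dc, so c·d ≠ d·c and G is not abelian. Hence G is not cyclic.

Answer: No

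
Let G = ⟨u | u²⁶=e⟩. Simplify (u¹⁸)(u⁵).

Compute (u¹⁸) · (u⁵) by multiplying left to right and reducing via the relations at each step:
  (u¹⁸) · u⁵ = u²³

Answer: u²³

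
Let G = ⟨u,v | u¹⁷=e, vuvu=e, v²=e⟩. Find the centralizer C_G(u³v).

⟨u³v⟩ ⊆ C_G(u³v) since powers of u³v commute with u³v; so |C_G(u³v)| ≥ |⟨u³v⟩| = 2.
By orbit–stabilizer, |C_G(u³v)| = |G| / |conj. class of u³v| = 34 / 17 = 2.
The 2 elements commuting with u³v are {e, u³v}.

Answer: {e, u³v}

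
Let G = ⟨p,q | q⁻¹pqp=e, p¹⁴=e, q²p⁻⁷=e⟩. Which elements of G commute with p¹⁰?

⟨p¹⁰⟩ ⊆ C_G(p¹⁰) since powers of p¹⁰ commute with p¹⁰; so |C_G(p¹⁰)| ≥ |⟨p¹⁰⟩| = 7.
By orbit–stabilizer, |C_G(p¹⁰)| = |G| / |conj. class of p¹⁰| = 28 / 2 = 14.
The 14 elements commuting with p¹⁰ are {e, p, p², p³, p⁴, p⁵, p⁶, p⁷, p⁸, p⁹, p¹⁰, p¹¹, p¹², p¹³}.

Answer: {e, p, p², p³, p⁴, p⁵, p⁶, p⁷, p⁸, p⁹, p¹⁰, p¹¹, p¹², p¹³}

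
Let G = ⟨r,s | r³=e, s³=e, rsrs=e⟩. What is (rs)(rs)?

Compute (rs) · (rs) by multiplying left to right and reducing via the relations at each step:
  (rs) · r = s²
  (s²) · s = e

Answer: e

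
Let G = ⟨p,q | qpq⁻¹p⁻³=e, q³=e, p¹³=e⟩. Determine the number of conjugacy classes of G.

The conjugacy classes (representative and size) are:
  [e] (size 1), [p] (size 3), [p⁵] (size 3), [p¹⁰] (size 3), [p⁸] (size 3), [p¹⁰q] (size 13), [p⁷q²] (size 13).
Class equation: 1 + 3 + 3 + 3 + 3 + 13 + 13 = 39 = |G|. So G has 7 conjugacy classes.

Answer: 7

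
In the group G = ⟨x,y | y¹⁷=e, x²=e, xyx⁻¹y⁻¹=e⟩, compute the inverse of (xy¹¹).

The order of (xy¹¹) is 34 (smallest k with (xy¹¹)ᵏ = e), so (xy¹¹)⁻¹ = (xy¹¹)³³ = xy⁶.
Check: (xy¹¹) · (xy⁶) → (xy¹¹) · x = y¹¹;   (y¹¹) · y⁶ = e, giving e as required.

Answer: xy⁶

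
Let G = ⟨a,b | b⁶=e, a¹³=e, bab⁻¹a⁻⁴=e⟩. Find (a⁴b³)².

Compute successive powers of (a⁴b³), reducing at each step:
  (a⁴b³)²: (a⁴b³) · a⁴ = b³;   (b³) · b³ = e

Answer: e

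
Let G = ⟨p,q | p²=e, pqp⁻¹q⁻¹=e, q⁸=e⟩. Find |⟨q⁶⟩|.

|⟨q⁶⟩| equals the order of q⁶. Compute successive powers until reaching e:
  (q⁶)¹ = q⁶, (q⁶)² = q⁴, (q⁶)³ = q², (q⁶)⁴ = e.
The smallest positive k with (q⁶)ᵏ = e is 4, so |⟨q⁶⟩| = 4.

Answer: 4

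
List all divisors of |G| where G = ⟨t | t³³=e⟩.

|G| = 33 = 3 · 11. By Lagrange's theorem the order of any subgroup divides 33; the divisors of 33 are 1, 3, 11, 33.

Answer: 1, 3, 11, 33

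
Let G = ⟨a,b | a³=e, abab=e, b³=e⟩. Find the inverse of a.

The order of a is 3 (smallest k with aᵏ = e), so a⁻¹ = a² = a².
Check: a · (a²) → a · a² = e, giving e as required.

Answer: a²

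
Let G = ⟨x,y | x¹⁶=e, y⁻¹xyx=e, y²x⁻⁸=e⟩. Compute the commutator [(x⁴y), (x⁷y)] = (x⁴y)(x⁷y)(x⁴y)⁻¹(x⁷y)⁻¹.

[(x⁴y), (x⁷y)] = (x⁴y)·(x⁷y)·(x⁴y)⁻¹·(x⁷y)⁻¹.
  (x⁴y) · (x⁷y) = x⁵
  (x⁵) · (x⁴y⁻¹) = xy
  (xy) · (x⁷y⁻¹) = x¹⁰

Answer: x¹⁰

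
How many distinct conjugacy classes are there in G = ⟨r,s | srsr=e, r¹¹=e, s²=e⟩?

The conjugacy classes (representative and size) are:
  [e] (size 1), [r¹⁰] (size 2), [r²] (size 2), [r³] (size 2), [r⁷] (size 2), [r⁶] (size 2), [r²s] (size 11).
Class equation: 1 + 2 + 2 + 2 + 2 + 2 + 11 = 22 = |G|. So G has 7 conjugacy classes.

Answer: 7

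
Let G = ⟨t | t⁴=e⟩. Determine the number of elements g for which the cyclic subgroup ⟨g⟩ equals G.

G is cyclic of order 4. An element generates G iff its order is 4, and a cyclic group of order 4 has exactly φ(4) = 2 such elements.

Answer: 2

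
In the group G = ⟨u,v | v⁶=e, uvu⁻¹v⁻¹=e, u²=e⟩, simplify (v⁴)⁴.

Compute successive powers of (v⁴), reducing at each step:
  (v⁴)²: (v⁴) · v⁴ = v²
  (v⁴)³: (v²) · v⁴ = e
  (v⁴)⁴: e · v⁴ = v⁴

Answer: v⁴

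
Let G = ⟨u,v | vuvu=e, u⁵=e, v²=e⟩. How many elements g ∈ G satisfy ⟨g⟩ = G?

⟨g⟩ = G would require ord(g) = |G| = 10, but the maximum element order in G is 5 < 10. So G is not cyclic and no single element generates it: the count is 0.

Answer: 0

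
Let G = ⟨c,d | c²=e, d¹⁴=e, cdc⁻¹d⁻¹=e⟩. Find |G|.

Enumerate words in the generators, reducing via the relations: the distinct elements are
  {c, d, e, cd, d², d³, d⁴, d⁵, d⁶, d⁷, d⁸, d⁹, cd², cd³, cd⁴, cd⁵, cd⁶, cd⁷, cd⁸, cd⁹, d¹², d¹³, d¹¹, d¹⁰, cd¹², cd¹³, cd¹¹, cd¹⁰}.
No further products give new elements, so |G| = 28.

Answer: 28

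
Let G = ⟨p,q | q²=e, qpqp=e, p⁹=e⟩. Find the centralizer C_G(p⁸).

⟨p⁸⟩ ⊆ C_G(p⁸) since powers of p⁸ commute with p⁸; so |C_G(p⁸)| ≥ |⟨p⁸⟩| = 9.
By orbit–stabilizer, |C_G(p⁸)| = |G| / |conj. class of p⁸| = 18 / 2 = 9.
The 9 elements commuting with p⁸ are {e, p, p², p³, p⁴, p⁵, p⁶, p⁷, p⁸}.

Answer: {e, p, p², p³, p⁴, p⁵, p⁶, p⁷, p⁸}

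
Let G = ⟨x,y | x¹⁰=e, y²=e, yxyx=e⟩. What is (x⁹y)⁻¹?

The order of (x⁹y) is 2 (smallest k with (x⁹y)ᵏ = e), so (x⁹y)⁻¹ = (x⁹y)¹ = x⁹y.
Check: (x⁹y) · (x⁹y) → (x⁹y) · x⁹ = y;   y · y = e, giving e as required.

Answer: x⁹y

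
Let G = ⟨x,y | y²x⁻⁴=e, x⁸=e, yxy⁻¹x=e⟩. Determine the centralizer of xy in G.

⟨xy⟩ ⊆ C_G(xy) since powers of xy commute with xy; so |C_G(xy)| ≥ |⟨xy⟩| = 4.
By orbit–stabilizer, |C_G(xy)| = |G| / |conj. class of xy| = 16 / 4 = 4.
The 4 elements commuting with xy are {e, x⁴, xy, xy⁻¹}.

Answer: {e, x⁴, xy, xy⁻¹}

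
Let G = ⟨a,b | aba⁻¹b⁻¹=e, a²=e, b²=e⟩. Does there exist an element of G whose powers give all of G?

|G| = 4, but the maximum element order in G is 2 < 4. No single element generates all of G, so G is not cyclic.

Answer: No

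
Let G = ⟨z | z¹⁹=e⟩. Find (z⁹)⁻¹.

The order of (z⁹) is 19 (smallest k with (z⁹)ᵏ = e), so (z⁹)⁻¹ = (z⁹)¹⁸ = z¹⁰.
Check: (z⁹) · (z¹⁰) → (z⁹) · z¹⁰ = e, giving e as required.

Answer: z¹⁰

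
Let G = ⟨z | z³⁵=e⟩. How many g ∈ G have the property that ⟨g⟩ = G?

G is cyclic of order 35. An element generates G iff its order is 35, and a cyclic group of order 35 has exactly φ(35) = 24 such elements.

Answer: 24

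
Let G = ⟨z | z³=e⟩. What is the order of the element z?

Compute successive powers until reaching e:
  z¹ = z, z² = z², z³ = e.
The smallest positive k with zᵏ = e is 3.

Answer: 3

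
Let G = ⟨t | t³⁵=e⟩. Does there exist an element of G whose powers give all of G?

|G| = 35. The element t has order 35 (its powers give 35 distinct elements), so ⟨t⟩ = G and G is cyclic.

Answer: Yes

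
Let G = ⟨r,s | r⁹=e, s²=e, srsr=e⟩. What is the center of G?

An element z ∈ Z(G) iff z commutes with every generator.
For example e is central: e·r = r = r·e; e·s = s = s·e.
Whereas r ∉ Z(G) since r·s = rs ≠ r⁸s = s·r.
Checking each of the 18 elements this way gives Z(G) = {e}, of order 1.

Answer: {e}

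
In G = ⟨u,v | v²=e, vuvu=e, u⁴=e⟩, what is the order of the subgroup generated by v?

|⟨v⟩| equals the order of v. Compute successive powers until reaching e:
  v¹ = v, v² = e.
The smallest positive k with vᵏ = e is 2, so |⟨v⟩| = 2.

Answer: 2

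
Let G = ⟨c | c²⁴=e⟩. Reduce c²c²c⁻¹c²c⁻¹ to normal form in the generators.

Multiply left to right, reducing at each step:
  (c²) · c² = c⁴
  (c⁴) · c⁻¹ = c³
  (c³) · c² = c⁵
  (c⁵) · c⁻¹ = c⁴

Answer: c⁴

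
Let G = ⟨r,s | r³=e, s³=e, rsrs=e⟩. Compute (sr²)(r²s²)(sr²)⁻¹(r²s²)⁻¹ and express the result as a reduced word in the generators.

[(sr²), (r²s²)] = (sr²)·(r²s²)·(sr²)⁻¹·(r²s²)⁻¹.
  (sr²) · (r²s²) = r²s
  (r²s) · (rs²) = rs
  (rs) · (r²s²) = rs²r

Answer: rs²r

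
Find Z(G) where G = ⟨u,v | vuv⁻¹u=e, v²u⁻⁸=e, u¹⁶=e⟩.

An element z ∈ Z(G) iff z commutes with every generator.
For example u⁸ is central: (u⁸)·u = u⁹ = u·(u⁸); (u⁸)·v = v⁻¹ = v·(u⁸).
Whereas u ∉ Z(G) since u·v = uv ≠ u⁷v⁻¹ = v·u.
Checking each of the 32 elements this way gives Z(G) = {e, u⁸}, of order 2.

Answer: {e, u⁸}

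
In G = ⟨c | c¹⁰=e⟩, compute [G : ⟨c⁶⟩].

First find ord(c⁶) by computing successive powers:
  (c⁶)¹ = c⁶, (c⁶)² = c², (c⁶)³ = c⁸, (c⁶)⁴ = c⁴, (c⁶)⁵ = e.
So |⟨c⁶⟩| = ord(c⁶) = 5. With |G| = 10, by Lagrange [G : ⟨c⁶⟩] = 10/5 = 2.

Answer: 2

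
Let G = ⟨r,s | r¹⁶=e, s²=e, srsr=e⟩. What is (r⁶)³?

Compute successive powers of (r⁶), reducing at each step:
  (r⁶)²: (r⁶) · r⁶ = r¹²
  (r⁶)³: (r¹²) · r⁶ = r²

Answer: r²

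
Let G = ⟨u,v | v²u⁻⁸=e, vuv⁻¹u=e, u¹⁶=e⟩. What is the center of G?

An element z ∈ Z(G) iff z commutes with every generator.
For example u⁸ is central: (u⁸)·u = u⁹ = u·(u⁸); (u⁸)·v = v⁻¹ = v·(u⁸).
Whereas u ∉ Z(G) since u·v = uv ≠ u⁷v⁻¹ = v·u.
Checking each of the 32 elements this way gives Z(G) = {e, u⁸}, of order 2.

Answer: {e, u⁸}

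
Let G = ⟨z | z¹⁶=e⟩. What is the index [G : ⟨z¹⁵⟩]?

First find ord(z¹⁵) by computing successive powers:
  (z¹⁵)¹ = z¹⁵, (z¹⁵)² = z¹⁴, (z¹⁵)³ = z¹³, (z¹⁵)⁴ = z¹², (z¹⁵)⁵ = z¹¹, (z¹⁵)⁶ = z¹⁰, (z¹⁵)⁷ = z⁹, (z¹⁵)⁸ = z⁸, (z¹⁵)⁹ = z⁷, (z¹⁵)¹⁰ = z⁶, (z¹⁵)¹¹ = z⁵, (z¹⁵)¹² = z⁴, (z¹⁵)¹³ = z³, (z¹⁵)¹⁴ = z², (z¹⁵)¹⁵ = z, (z¹⁵)¹⁶ = e.
So |⟨z¹⁵⟩| = ord(z¹⁵) = 16. With |G| = 16, by Lagrange [G : ⟨z¹⁵⟩] = 16/16 = 1.

Answer: 1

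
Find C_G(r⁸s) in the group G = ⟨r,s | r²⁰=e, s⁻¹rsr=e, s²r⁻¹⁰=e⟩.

⟨r⁸s⟩ ⊆ C_G(r⁸s) since powers of r⁸s commute with r⁸s; so |C_G(r⁸s)| ≥ |⟨r⁸s⟩| = 4.
By orbit–stabilizer, |C_G(r⁸s)| = |G| / |conj. class of r⁸s| = 40 / 10 = 4.
The 4 elements commuting with r⁸s are {e, r¹⁰, r⁸s, r⁸s⁻¹}.

Answer: {e, r¹⁰, r⁸s, r⁸s⁻¹}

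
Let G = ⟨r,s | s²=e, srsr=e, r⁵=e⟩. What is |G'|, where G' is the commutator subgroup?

G' = [G, G] is generated by all commutators. The generator-pair commutators are: [r, s] = r².
The subgroup they normally generate is {e, r, r², r³, r⁴}, of order 5.
Check: |G/G'| = 10/5 = 2 is the order of the abelianisation.

Answer: 5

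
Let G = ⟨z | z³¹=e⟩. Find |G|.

G is generated by a single element, so G is cyclic. The relator gives z³¹ = e and no smaller power is forced to be e, so the 31 powers {e, z, z², z³, z⁴, z⁵, z⁶, z⁷, z⁸, z⁹, z²², z²³, z²¹, z²⁰, z²⁴, z²⁵, z²⁶, z²⁷, z²⁸, z²⁹, z³⁰, z¹², z¹³, z¹¹, z¹⁰, z¹⁴, z¹⁵, z¹⁶, z¹⁷, z¹⁸, z¹⁹} are distinct. Hence |G| = 31.

Answer: 31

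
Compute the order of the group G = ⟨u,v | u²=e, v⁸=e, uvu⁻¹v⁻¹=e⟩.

Enumerate words in the generators, reducing via the relations: the distinct elements are
  {e, u, v, uv, v², v³, v⁴, v⁵, v⁶, v⁷, uv², uv³, uv⁴, uv⁵, uv⁶, uv⁷}.
No further products give new elements, so |G| = 16.

Answer: 16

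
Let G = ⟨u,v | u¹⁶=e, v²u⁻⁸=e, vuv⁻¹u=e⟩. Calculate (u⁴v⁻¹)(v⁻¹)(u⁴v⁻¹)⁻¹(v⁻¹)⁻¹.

[(u⁴v⁻¹), (v⁻¹)] = (u⁴v⁻¹)·(v⁻¹)·(u⁴v⁻¹)⁻¹·(v⁻¹)⁻¹.
  (u⁴v⁻¹) · (v⁻¹) = u¹²
  (u¹²) · (u⁴v) = v
  v · v = u⁸

Answer: u⁸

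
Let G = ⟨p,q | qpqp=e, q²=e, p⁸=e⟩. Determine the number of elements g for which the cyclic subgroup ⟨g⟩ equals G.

⟨g⟩ = G would require ord(g) = |G| = 16, but the maximum element order in G is 8 < 16. So G is not cyclic and no single element generates it: the count is 0.

Answer: 0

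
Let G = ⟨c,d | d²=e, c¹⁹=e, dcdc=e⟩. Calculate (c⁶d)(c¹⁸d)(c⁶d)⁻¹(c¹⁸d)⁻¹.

[(c⁶d), (c¹⁸d)] = (c⁶d)·(c¹⁸d)·(c⁶d)⁻¹·(c¹⁸d)⁻¹.
  (c⁶d) · (c¹⁸d) = c⁷
  (c⁷) · (c⁶d) = c¹³d
  (c¹³d) · (c¹⁸d) = c¹⁴

Answer: c¹⁴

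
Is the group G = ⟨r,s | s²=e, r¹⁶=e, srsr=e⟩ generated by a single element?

Every cyclic group is abelian. But r·s = rs while s·r = r¹⁵s, so r·s ≠ s·r and G is not abelian. Hence G is not cyclic.

Answer: No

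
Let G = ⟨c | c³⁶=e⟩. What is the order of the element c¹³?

Compute successive powers until reaching e:
  (c¹³)¹ = c¹³, (c¹³)² = c²⁶, (c¹³)³ = c³, (c¹³)⁴ = c¹⁶, (c¹³)⁵ = c²⁹, (c¹³)⁶ = c⁶, (c¹³)⁷ = c¹⁹, (c¹³)⁸ = c³², (c¹³)⁹ = c⁹, (c¹³)¹⁰ = c²², (c¹³)¹¹ = c³⁵, (c¹³)¹² = c¹², (c¹³)¹³ = c²⁵, (c¹³)¹⁴ = c², (c¹³)¹⁵ = c¹⁵, (c¹³)¹⁶ = c²⁸, (c¹³)¹⁷ = c⁵, (c¹³)¹⁸ = c¹⁸, (c¹³)¹⁹ = c³¹, (c¹³)²⁰ = c⁸, (c¹³)²¹ = c²¹, (c¹³)²² = c³⁴, (c¹³)²³ = c¹¹, (c¹³)²⁴ = c²⁴, (c¹³)²⁵ = c, (c¹³)²⁶ = c¹⁴, (c¹³)²⁷ = c²⁷, (c¹³)²⁸ = c⁴, (c¹³)²⁹ = c¹⁷, (c¹³)³⁰ = c³⁰, (c¹³)³¹ = c⁷, (c¹³)³² = c²⁰, (c¹³)³³ = c³³, (c¹³)³⁴ = c¹⁰, (c¹³)³⁵ = c²³, (c¹³)³⁶ = e.
The smallest positive k with (c¹³)ᵏ = e is 36.

Answer: 36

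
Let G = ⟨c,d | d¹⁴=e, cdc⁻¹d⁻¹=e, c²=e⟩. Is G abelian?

Each pair of generators commutes: c·d = cd = d·c. Since the generators pairwise commute, every element of G commutes with every other, so G is abelian.

Answer: Yes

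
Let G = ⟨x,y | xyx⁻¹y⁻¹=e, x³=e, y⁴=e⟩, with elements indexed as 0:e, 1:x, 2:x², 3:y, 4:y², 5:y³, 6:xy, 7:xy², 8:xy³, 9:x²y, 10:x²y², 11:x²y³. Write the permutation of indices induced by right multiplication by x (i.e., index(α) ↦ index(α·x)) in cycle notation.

(0 1 2)(3 6 9)(4 7 10)(5 8 11)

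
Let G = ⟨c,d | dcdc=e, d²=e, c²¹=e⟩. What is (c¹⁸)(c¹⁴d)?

Compute (c¹⁸) · (c¹⁴d) by multiplying left to right and reducing via the relations at each step:
  (c¹⁸) · c¹⁴ = c¹¹
  (c¹¹) · d = c¹¹d

Answer: c¹¹d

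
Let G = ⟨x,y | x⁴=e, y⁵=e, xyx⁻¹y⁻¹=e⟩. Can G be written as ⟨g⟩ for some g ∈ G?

|G| = 20. The element xy has order 20 (its powers give 20 distinct elements), so ⟨xy⟩ = G and G is cyclic.

Answer: Yes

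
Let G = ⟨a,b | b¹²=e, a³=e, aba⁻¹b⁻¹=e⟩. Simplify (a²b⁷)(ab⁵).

Compute (a²b⁷) · (ab⁵) by multiplying left to right and reducing via the relations at each step:
  (a²b⁷) · a = b⁷
  (b⁷) · b⁵ = e

Answer: e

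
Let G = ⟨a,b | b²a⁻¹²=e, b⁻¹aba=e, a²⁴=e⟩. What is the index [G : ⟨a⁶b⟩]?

First find ord(a⁶b) by computing successive powers:
  (a⁶b)¹ = a⁶b, (a⁶b)² = a¹², (a⁶b)³ = a⁶b⁻¹, (a⁶b)⁴ = e.
So |⟨a⁶b⟩| = ord(a⁶b) = 4. With |G| = 48, by Lagrange [G : ⟨a⁶b⟩] = 48/4 = 12.

Answer: 12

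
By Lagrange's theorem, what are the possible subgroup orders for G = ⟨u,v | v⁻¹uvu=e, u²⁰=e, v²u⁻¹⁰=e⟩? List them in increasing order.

|G| = 40 = 2³ · 5. By Lagrange's theorem the order of any subgroup divides 40; the divisors of 40 are 1, 2, 4, 5, 8, 10, 20, 40.

Answer: 1, 2, 4, 5, 8, 10, 20, 40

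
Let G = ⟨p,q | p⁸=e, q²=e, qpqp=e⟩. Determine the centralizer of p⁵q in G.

⟨p⁵q⟩ ⊆ C_G(p⁵q) since powers of p⁵q commute with p⁵q; so |C_G(p⁵q)| ≥ |⟨p⁵q⟩| = 2.
By orbit–stabilizer, |C_G(p⁵q)| = |G| / |conj. class of p⁵q| = 16 / 4 = 4.
The 4 elements commuting with p⁵q are {e, p⁴, pq, p⁵q}.

Answer: {e, p⁴, pq, p⁵q}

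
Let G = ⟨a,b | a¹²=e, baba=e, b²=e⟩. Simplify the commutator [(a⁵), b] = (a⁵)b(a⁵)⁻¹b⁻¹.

[(a⁵), b] = (a⁵)·b·(a⁵)⁻¹·b⁻¹.
  (a⁵) · b = a⁵b
  (a⁵b) · (a⁷) = a¹⁰b
  (a¹⁰b) · b = a¹⁰

Answer: a¹⁰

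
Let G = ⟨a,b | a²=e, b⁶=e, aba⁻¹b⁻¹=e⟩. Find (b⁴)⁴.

Compute successive powers of (b⁴), reducing at each step:
  (b⁴)²: (b⁴) · b⁴ = b²
  (b⁴)³: (b²) · b⁴ = e
  (b⁴)⁴: e · b⁴ = b⁴

Answer: b⁴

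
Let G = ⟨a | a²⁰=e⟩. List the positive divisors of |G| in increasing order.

|G| = 20 = 2² · 5. By Lagrange's theorem the order of any subgroup divides 20; the divisors of 20 are 1, 2, 4, 5, 10, 20.

Answer: 1, 2, 4, 5, 10, 20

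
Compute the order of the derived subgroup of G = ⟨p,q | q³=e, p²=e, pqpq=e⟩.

G' = [G, G] is generated by all commutators. The generator-pair commutators are: [p, q] = q.
The subgroup they normally generate is {e, q, q²}, of order 3.
Check: |G/G'| = 6/3 = 2 is the order of the abelianisation.

Answer: 3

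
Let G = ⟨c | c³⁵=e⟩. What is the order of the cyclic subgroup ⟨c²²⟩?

|⟨c²²⟩| equals the order of c²². Compute successive powers until reaching e:
  (c²²)¹ = c²², (c²²)² = c⁹, (c²²)³ = c³¹, (c²²)⁴ = c¹⁸, (c²²)⁵ = c⁵, (c²²)⁶ = c²⁷, (c²²)⁷ = c¹⁴, (c²²)⁸ = c, (c²²)⁹ = c²³, (c²²)¹⁰ = c¹⁰, (c²²)¹¹ = c³², (c²²)¹² = c¹⁹, (c²²)¹³ = c⁶, (c²²)¹⁴ = c²⁸, (c²²)¹⁵ = c¹⁵, (c²²)¹⁶ = c², (c²²)¹⁷ = c²⁴, (c²²)¹⁸ = c¹¹, (c²²)¹⁹ = c³³, (c²²)²⁰ = c²⁰, (c²²)²¹ = c⁷, (c²²)²² = c²⁹, (c²²)²³ = c¹⁶, (c²²)²⁴ = c³, (c²²)²⁵ = c²⁵, (c²²)²⁶ = c¹², (c²²)²⁷ = c³⁴, (c²²)²⁸ = c²¹, (c²²)²⁹ = c⁸, (c²²)³⁰ = c³⁰, (c²²)³¹ = c¹⁷, (c²²)³² = c⁴, (c²²)³³ = c²⁶, (c²²)³⁴ = c¹³, (c²²)³⁵ = e.
The smallest positive k with (c²²)ᵏ = e is 35, so |⟨c²²⟩| = 35.

Answer: 35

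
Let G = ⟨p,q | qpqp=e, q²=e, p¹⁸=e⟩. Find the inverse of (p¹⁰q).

The order of (p¹⁰q) is 2 (smallest k with (p¹⁰q)ᵏ = e), so (p¹⁰q)⁻¹ = (p¹⁰q)¹ = p¹⁰q.
Check: (p¹⁰q) · (p¹⁰q) → (p¹⁰q) · p¹⁰ = q;   q · q = e, giving e as required.

Answer: p¹⁰q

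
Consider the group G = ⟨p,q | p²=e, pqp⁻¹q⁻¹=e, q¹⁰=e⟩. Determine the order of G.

Enumerate words in the generators, reducing via the relations: the distinct elements are
  {e, p, q, pq, q², q³, q⁴, q⁵, q⁶, q⁷, q⁸, q⁹, pq², pq³, pq⁴, pq⁵, pq⁶, pq⁷, pq⁸, pq⁹}.
No further products give new elements, so |G| = 20.

Answer: 20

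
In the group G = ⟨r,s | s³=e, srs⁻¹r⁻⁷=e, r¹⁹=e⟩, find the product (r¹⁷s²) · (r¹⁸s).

Compute (r¹⁷s²) · (r¹⁸s) by multiplying left to right and reducing via the relations at each step:
  (r¹⁷s²) · r¹⁸ = r⁶s²
  (r⁶s²) · s = r⁶

Answer: r⁶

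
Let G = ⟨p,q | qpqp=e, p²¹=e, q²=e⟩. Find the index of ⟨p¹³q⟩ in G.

First find ord(p¹³q) by computing successive powers:
  (p¹³q)¹ = p¹³q, (p¹³q)² = e.
So |⟨p¹³q⟩| = ord(p¹³q) = 2. With |G| = 42, by Lagrange [G : ⟨p¹³q⟩] = 42/2 = 21.

Answer: 21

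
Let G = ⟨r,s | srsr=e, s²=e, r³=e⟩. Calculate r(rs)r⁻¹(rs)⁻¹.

[r, (rs)] = r·(rs)·r⁻¹·(rs)⁻¹.
  r · (rs) = r²s
  (r²s) · (r²) = s
  s · (rs) = r²

Answer: r²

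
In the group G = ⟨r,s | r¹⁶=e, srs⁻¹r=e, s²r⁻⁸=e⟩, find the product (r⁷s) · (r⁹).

Compute (r⁷s) · (r⁹) by multiplying left to right and reducing via the relations at each step:
  (r⁷s) · r⁹ = r⁶s⁻¹

Answer: r⁶s⁻¹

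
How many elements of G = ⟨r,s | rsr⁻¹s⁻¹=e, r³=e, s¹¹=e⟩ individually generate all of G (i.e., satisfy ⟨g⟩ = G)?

G is cyclic of order 33. An element generates G iff its order is 33, and a cyclic group of order 33 has exactly φ(33) = 20 such elements.

Answer: 20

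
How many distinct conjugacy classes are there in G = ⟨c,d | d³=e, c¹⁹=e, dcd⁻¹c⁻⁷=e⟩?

The conjugacy classes (representative and size) are:
  [e] (size 1), [c¹¹] (size 3), [c¹⁴] (size 3), [c⁶] (size 3), [c¹⁷] (size 3), [c¹²] (size 3), [c¹⁰] (size 3), [c²d] (size 19), [c¹⁸d²] (size 19).
Class equation: 1 + 3 + 3 + 3 + 3 + 3 + 3 + 19 + 19 = 57 = |G|. So G has 9 conjugacy classes.

Answer: 9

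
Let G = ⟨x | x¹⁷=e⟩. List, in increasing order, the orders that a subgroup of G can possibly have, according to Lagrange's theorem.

|G| = 17 = 17. By Lagrange's theorem the order of any subgroup divides 17; the divisors of 17 are 1, 17.

Answer: 1, 17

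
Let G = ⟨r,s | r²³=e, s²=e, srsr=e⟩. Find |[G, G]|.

G' = [G, G] is generated by all commutators. The generator-pair commutators are: [r, s] = r².
The subgroup they normally generate is {e, r, r², r³, r⁴, r⁵, r⁶, r⁷, r⁸, r⁹, r¹⁰, r¹¹, r¹², r¹³, r¹⁴, r¹⁵, r¹⁶, r¹⁷, r¹⁸, r¹⁹, r²⁰, r²¹, r²²}, of order 23.
Check: |G/G'| = 46/23 = 2 is the order of the abelianisation.

Answer: 23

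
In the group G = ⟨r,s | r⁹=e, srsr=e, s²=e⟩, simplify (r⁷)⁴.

Compute successive powers of (r⁷), reducing at each step:
  (r⁷)²: (r⁷) · r⁷ = r⁵
  (r⁷)³: (r⁵) · r⁷ = r³
  (r⁷)⁴: (r³) · r⁷ = r

Answer: r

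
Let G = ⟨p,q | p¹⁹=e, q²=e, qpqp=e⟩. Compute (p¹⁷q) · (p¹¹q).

Compute (p¹⁷q) · (p¹¹q) by multiplying left to right and reducing via the relations at each step:
  (p¹⁷q) · p¹¹ = p⁶q
  (p⁶q) · q = p⁶

Answer: p⁶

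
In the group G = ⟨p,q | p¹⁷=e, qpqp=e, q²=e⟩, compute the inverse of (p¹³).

The order of (p¹³) is 17 (smallest k with (p¹³)ᵏ = e), so (p¹³)⁻¹ = (p¹³)¹⁶ = p⁴.
Check: (p¹³) · (p⁴) → (p¹³) · p⁴ = e, giving e as required.

Answer: p⁴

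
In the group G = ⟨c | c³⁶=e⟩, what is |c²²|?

Compute successive powers until reaching e:
  (c²²)¹ = c²², (c²²)² = c⁸, (c²²)³ = c³⁰, (c²²)⁴ = c¹⁶, (c²²)⁵ = c², (c²²)⁶ = c²⁴, (c²²)⁷ = c¹⁰, (c²²)⁸ = c³², (c²²)⁹ = c¹⁸, (c²²)¹⁰ = c⁴, (c²²)¹¹ = c²⁶, (c²²)¹² = c¹², (c²²)¹³ = c³⁴, (c²²)¹⁴ = c²⁰, (c²²)¹⁵ = c⁶, (c²²)¹⁶ = c²⁸, (c²²)¹⁷ = c¹⁴, (c²²)¹⁸ = e.
The smallest positive k with (c²²)ᵏ = e is 18.

Answer: 18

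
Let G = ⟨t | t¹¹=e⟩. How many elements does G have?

G is generated by a single element, so G is cyclic. The relator gives t¹¹ = e and no smaller power is forced to be e, so the 11 powers {e, t, t², t³, t⁴, t⁵, t⁶, t⁷, t⁸, t⁹, t¹⁰} are distinct. Hence |G| = 11.

Answer: 11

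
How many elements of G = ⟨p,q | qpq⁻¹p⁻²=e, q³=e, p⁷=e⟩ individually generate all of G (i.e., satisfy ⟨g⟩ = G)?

⟨g⟩ = G would require ord(g) = |G| = 21, but the maximum element order in G is 7 < 21. So G is not cyclic and no single element generates it: the count is 0.

Answer: 0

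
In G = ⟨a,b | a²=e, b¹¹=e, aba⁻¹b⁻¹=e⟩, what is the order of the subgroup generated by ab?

|⟨ab⟩| equals the order of ab. Compute successive powers until reaching e:
  (ab)¹ = ab, (ab)² = b², (ab)³ = ab³, (ab)⁴ = b⁴, (ab)⁵ = ab⁵, (ab)⁶ = b⁶, (ab)⁷ = ab⁷, (ab)⁸ = b⁸, (ab)⁹ = ab⁹, (ab)¹⁰ = b¹⁰, (ab)¹¹ = a, (ab)¹² = b, (ab)¹³ = ab², (ab)¹⁴ = b³, (ab)¹⁵ = ab⁴, (ab)¹⁶ = b⁵, (ab)¹⁷ = ab⁶, (ab)¹⁸ = b⁷, (ab)¹⁹ = ab⁸, (ab)²⁰ = b⁹, (ab)²¹ = ab¹⁰, (ab)²² = e.
The smallest positive k with (ab)ᵏ = e is 22, so |⟨ab⟩| = 22.

Answer: 22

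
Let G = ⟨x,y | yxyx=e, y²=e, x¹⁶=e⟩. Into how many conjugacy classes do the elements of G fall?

The conjugacy classes (representative and size) are:
  [e] (size 1), [x¹⁵] (size 2), [x²] (size 2), [x³] (size 2), [x¹²] (size 2), [x⁵] (size 2), [x⁶] (size 2), [x⁷] (size 2), [x⁸] (size 1), [x²y] (size 8), [x¹⁵y] (size 8).
Class equation: 1 + 2 + 2 + 2 + 2 + 2 + 2 + 2 + 1 + 8 + 8 = 32 = |G|. So G has 11 conjugacy classes.

Answer: 11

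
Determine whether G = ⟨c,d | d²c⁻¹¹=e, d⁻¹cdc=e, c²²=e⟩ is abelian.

c·d = cd but d·c = c¹⁰d⁻¹, so c·d ≠ d·c and G is not abelian.

Answer: No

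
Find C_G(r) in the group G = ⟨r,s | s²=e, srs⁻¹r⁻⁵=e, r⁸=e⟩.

⟨r⟩ ⊆ C_G(r) since powers of r commute with r; so |C_G(r)| ≥ |⟨r⟩| = 8.
By orbit–stabilizer, |C_G(r)| = |G| / |conj. class of r| = 16 / 2 = 8.
The 8 elements commuting with r are {e, r, r², r³, r⁴, r⁵, r⁶, r⁷}.

Answer: {e, r, r², r³, r⁴, r⁵, r⁶, r⁷}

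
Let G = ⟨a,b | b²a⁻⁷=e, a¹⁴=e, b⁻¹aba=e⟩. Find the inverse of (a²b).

The order of (a²b) is 4 (smallest k with (a²b)ᵏ = e), so (a²b)⁻¹ = (a²b)³ = a²b⁻¹.
Check: (a²b) · (a²b⁻¹) → (a²b) · a² = b;   b · b⁻¹ = e, giving e as required.

Answer: a²b⁻¹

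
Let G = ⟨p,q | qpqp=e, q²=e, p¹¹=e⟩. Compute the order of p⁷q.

Compute successive powers until reaching e:
  (p⁷q)¹ = p⁷q, (p⁷q)² = e.
The smallest positive k with (p⁷q)ᵏ = e is 2.

Answer: 2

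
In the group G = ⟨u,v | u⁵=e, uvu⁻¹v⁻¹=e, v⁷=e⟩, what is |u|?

Compute successive powers until reaching e:
  u¹ = u, u² = u², u³ = u³, u⁴ = u⁴, u⁵ = e.
The smallest positive k with uᵏ = e is 5.

Answer: 5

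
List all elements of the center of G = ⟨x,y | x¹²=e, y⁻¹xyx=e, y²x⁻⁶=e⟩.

An element z ∈ Z(G) iff z commutes with every generator.
For example x⁶ is central: (x⁶)·x = x⁷ = x·(x⁶); (x⁶)·y = y⁻¹ = y·(x⁶).
Whereas x ∉ Z(G) since x·y = xy ≠ x⁵y⁻¹ = y·x.
Checking each of the 24 elements this way gives Z(G) = {e, x⁶}, of order 2.

Answer: {e, x⁶}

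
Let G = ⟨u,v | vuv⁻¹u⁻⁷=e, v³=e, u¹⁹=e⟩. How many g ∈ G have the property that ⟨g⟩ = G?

⟨g⟩ = G would require ord(g) = |G| = 57, but the maximum element order in G is 19 < 57. So G is not cyclic and no single element generates it: the count is 0.

Answer: 0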